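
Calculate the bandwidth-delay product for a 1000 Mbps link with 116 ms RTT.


BDP = bandwidth * RTT
= 1000 Mbps * 116 ms
= 1000 * 1e6 * 116 / 1000 bits
= 116000000 bits
= 14500000 bytes
= 14160.1562 KB
BDP = 116000000 bits (14500000 bytes)


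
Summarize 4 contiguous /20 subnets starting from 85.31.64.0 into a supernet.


Original prefix: /20
Number of subnets: 4 = 2^2
New prefix = 20 - 2 = 18
Supernet: 85.31.64.0/18


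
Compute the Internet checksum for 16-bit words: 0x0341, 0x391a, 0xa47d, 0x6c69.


Sum all words (with carry folding):
+ 0x0341 = 0x0341
+ 0x391a = 0x3c5b
+ 0xa47d = 0xe0d8
+ 0x6c69 = 0x4d42
One's complement: ~0x4d42
Checksum = 0xb2bd


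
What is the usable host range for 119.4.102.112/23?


Network: 119.4.102.0
Broadcast: 119.4.103.255
First usable = network + 1
Last usable = broadcast - 1
Range: 119.4.102.1 to 119.4.103.254


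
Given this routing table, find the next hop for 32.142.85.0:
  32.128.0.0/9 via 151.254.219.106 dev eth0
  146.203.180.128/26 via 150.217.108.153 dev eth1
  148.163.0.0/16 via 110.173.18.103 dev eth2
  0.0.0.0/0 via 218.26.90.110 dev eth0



Longest prefix match for 32.142.85.0:
  /9 32.128.0.0: MATCH
  /26 146.203.180.128: no
  /16 148.163.0.0: no
  /0 0.0.0.0: MATCH
Selected: next-hop 151.254.219.106 via eth0 (matched /9)


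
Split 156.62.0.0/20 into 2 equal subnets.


New prefix = 20 + 1 = 21
Each subnet has 2048 addresses
  156.62.0.0/21
  156.62.8.0/21
Subnets: 156.62.0.0/21, 156.62.8.0/21


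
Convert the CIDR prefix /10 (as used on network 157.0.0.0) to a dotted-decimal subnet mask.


/10 means 10 network bits, 22 host bits
Binary: 11111111110000000000000000000000
Mask: 255.192.0.0


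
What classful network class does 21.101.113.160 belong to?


First octet: 21
Binary: 00010101
0xxxxxxx -> Class A (1-126)
Class A, default mask 255.0.0.0 (/8)


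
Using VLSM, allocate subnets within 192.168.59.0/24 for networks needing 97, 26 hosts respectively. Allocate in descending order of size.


97 hosts -> /25 (126 usable): 192.168.59.0/25
26 hosts -> /27 (30 usable): 192.168.59.128/27
Allocation: 192.168.59.0/25 (97 hosts, 126 usable); 192.168.59.128/27 (26 hosts, 30 usable)


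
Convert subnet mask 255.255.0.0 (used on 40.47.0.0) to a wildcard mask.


Subnet mask: 255.255.0.0
Wildcard = 255.255.255.255 - subnet mask
255 - 255 = 0
255 - 255 = 0
255 - 0 = 255
255 - 0 = 255
Wildcard: 0.0.255.255


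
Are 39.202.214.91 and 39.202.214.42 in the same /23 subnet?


Mask: 255.255.254.0
39.202.214.91 AND mask = 39.202.214.0
39.202.214.42 AND mask = 39.202.214.0
Yes, same subnet (39.202.214.0)


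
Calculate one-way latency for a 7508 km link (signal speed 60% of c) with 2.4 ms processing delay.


Speed = 0.6 * 3e5 km/s = 180000 km/s
Propagation delay = 7508 / 180000 = 0.0417 s = 41.7111 ms
Processing delay = 2.4 ms
Total one-way latency = 44.1111 ms


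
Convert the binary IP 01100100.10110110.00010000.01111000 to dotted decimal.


01100100 = 100
10110110 = 182
00010000 = 16
01111000 = 120
IP: 100.182.16.120


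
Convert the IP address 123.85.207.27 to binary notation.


123 = 01111011
85 = 01010101
207 = 11001111
27 = 00011011
Binary: 01111011.01010101.11001111.00011011


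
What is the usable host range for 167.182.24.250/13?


Network: 167.176.0.0
Broadcast: 167.183.255.255
First usable = network + 1
Last usable = broadcast - 1
Range: 167.176.0.1 to 167.183.255.254


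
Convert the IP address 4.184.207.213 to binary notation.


4 = 00000100
184 = 10111000
207 = 11001111
213 = 11010101
Binary: 00000100.10111000.11001111.11010101


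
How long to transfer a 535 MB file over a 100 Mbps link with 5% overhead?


Effective throughput = 100 * (1 - 5/100) = 95 Mbps
File size in Mb = 535 * 8 = 4280 Mb
Time = 4280 / 95
Time = 45.0526 seconds


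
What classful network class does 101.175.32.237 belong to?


First octet: 101
Binary: 01100101
0xxxxxxx -> Class A (1-126)
Class A, default mask 255.0.0.0 (/8)


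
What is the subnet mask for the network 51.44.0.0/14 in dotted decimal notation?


/14 means 14 network bits, 18 host bits
Binary: 11111111111111000000000000000000
Mask: 255.252.0.0


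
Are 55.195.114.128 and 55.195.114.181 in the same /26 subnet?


Mask: 255.255.255.192
55.195.114.128 AND mask = 55.195.114.128
55.195.114.181 AND mask = 55.195.114.128
Yes, same subnet (55.195.114.128)


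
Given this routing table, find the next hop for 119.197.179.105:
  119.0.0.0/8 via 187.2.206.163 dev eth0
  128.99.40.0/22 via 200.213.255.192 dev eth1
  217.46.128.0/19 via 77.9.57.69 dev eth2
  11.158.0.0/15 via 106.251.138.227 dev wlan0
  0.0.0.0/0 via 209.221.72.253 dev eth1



Longest prefix match for 119.197.179.105:
  /8 119.0.0.0: MATCH
  /22 128.99.40.0: no
  /19 217.46.128.0: no
  /15 11.158.0.0: no
  /0 0.0.0.0: MATCH
Selected: next-hop 187.2.206.163 via eth0 (matched /8)


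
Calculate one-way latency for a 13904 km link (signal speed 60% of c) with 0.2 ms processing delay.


Speed = 0.6 * 3e5 km/s = 180000 km/s
Propagation delay = 13904 / 180000 = 0.0772 s = 77.2444 ms
Processing delay = 0.2 ms
Total one-way latency = 77.4444 ms


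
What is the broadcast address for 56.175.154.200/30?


Network: 56.175.154.200/30
Host bits = 2
Set all host bits to 1:
Broadcast: 56.175.154.203


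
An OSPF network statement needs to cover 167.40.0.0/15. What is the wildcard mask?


Subnet mask: 255.254.0.0
Wildcard = 255.255.255.255 - subnet mask
255 - 255 = 0
255 - 254 = 1
255 - 0 = 255
255 - 0 = 255
Wildcard: 0.1.255.255


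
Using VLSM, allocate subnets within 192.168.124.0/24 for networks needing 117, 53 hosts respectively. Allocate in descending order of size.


117 hosts -> /25 (126 usable): 192.168.124.0/25
53 hosts -> /26 (62 usable): 192.168.124.128/26
Allocation: 192.168.124.0/25 (117 hosts, 126 usable); 192.168.124.128/26 (53 hosts, 62 usable)


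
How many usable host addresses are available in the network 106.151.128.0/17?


Host bits = 32 - 17 = 15
Total addresses = 2^15 = 32768
Usable = total - 2 (network and broadcast)
Usable hosts: 32766


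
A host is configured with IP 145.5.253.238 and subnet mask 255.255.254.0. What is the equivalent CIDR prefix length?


Binary: 11111111.11111111.11111110.00000000
Count leading 1s
Prefix: /23


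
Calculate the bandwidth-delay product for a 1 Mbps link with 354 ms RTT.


BDP = bandwidth * RTT
= 1 Mbps * 354 ms
= 1 * 1e6 * 354 / 1000 bits
= 354000 bits
= 44250 bytes
= 43.2129 KB
BDP = 354000 bits (44250 bytes)


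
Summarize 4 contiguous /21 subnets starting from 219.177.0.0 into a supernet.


Original prefix: /21
Number of subnets: 4 = 2^2
New prefix = 21 - 2 = 19
Supernet: 219.177.0.0/19


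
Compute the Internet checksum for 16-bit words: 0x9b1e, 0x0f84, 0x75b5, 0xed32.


Sum all words (with carry folding):
+ 0x9b1e = 0x9b1e
+ 0x0f84 = 0xaaa2
+ 0x75b5 = 0x2058
+ 0xed32 = 0x0d8b
One's complement: ~0x0d8b
Checksum = 0xf274


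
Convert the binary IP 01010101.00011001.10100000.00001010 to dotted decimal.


01010101 = 85
00011001 = 25
10100000 = 160
00001010 = 10
IP: 85.25.160.10


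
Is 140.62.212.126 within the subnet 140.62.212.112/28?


Subnet network: 140.62.212.112
Test IP AND mask: 140.62.212.112
Yes, 140.62.212.126 is in 140.62.212.112/28


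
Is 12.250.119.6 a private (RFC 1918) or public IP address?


RFC 1918 private ranges:
  10.0.0.0/8 (10.0.0.0 - 10.255.255.255)
  172.16.0.0/12 (172.16.0.0 - 172.31.255.255)
  192.168.0.0/16 (192.168.0.0 - 192.168.255.255)
Public (not in any RFC 1918 range)


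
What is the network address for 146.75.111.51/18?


IP:   10010010.01001011.01101111.00110011
Mask: 11111111.11111111.11000000.00000000
AND operation:
Net:  10010010.01001011.01000000.00000000
Network: 146.75.64.0/18


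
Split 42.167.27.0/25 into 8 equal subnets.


New prefix = 25 + 3 = 28
Each subnet has 16 addresses
  42.167.27.0/28
  42.167.27.16/28
  42.167.27.32/28
  42.167.27.48/28
  42.167.27.64/28
  42.167.27.80/28
  42.167.27.96/28
  42.167.27.112/28
Subnets: 42.167.27.0/28, 42.167.27.16/28, 42.167.27.32/28, 42.167.27.48/28, 42.167.27.64/28, 42.167.27.80/28, 42.167.27.96/28, 42.167.27.112/28


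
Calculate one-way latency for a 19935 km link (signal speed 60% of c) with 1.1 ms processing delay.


Speed = 0.6 * 3e5 km/s = 180000 km/s
Propagation delay = 19935 / 180000 = 0.1108 s = 110.75 ms
Processing delay = 1.1 ms
Total one-way latency = 111.85 ms


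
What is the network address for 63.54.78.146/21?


IP:   00111111.00110110.01001110.10010010
Mask: 11111111.11111111.11111000.00000000
AND operation:
Net:  00111111.00110110.01001000.00000000
Network: 63.54.72.0/21


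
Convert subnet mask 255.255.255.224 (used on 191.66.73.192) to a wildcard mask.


Subnet mask: 255.255.255.224
Wildcard = 255.255.255.255 - subnet mask
255 - 255 = 0
255 - 255 = 0
255 - 255 = 0
255 - 224 = 31
Wildcard: 0.0.0.31


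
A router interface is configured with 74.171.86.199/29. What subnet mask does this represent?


/29 means 29 network bits, 3 host bits
Binary: 11111111111111111111111111111000
Mask: 255.255.255.248


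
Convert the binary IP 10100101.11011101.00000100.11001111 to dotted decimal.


10100101 = 165
11011101 = 221
00000100 = 4
11001111 = 207
IP: 165.221.4.207


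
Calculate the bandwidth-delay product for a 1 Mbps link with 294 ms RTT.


BDP = bandwidth * RTT
= 1 Mbps * 294 ms
= 1 * 1e6 * 294 / 1000 bits
= 294000 bits
= 36750 bytes
= 35.8887 KB
BDP = 294000 bits (36750 bytes)


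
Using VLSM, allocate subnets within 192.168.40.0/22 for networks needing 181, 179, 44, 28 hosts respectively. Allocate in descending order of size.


181 hosts -> /24 (254 usable): 192.168.40.0/24
179 hosts -> /24 (254 usable): 192.168.41.0/24
44 hosts -> /26 (62 usable): 192.168.42.0/26
28 hosts -> /27 (30 usable): 192.168.42.64/27
Allocation: 192.168.40.0/24 (181 hosts, 254 usable); 192.168.41.0/24 (179 hosts, 254 usable); 192.168.42.0/26 (44 hosts, 62 usable); 192.168.42.64/27 (28 hosts, 30 usable)


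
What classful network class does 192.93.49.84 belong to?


First octet: 192
Binary: 11000000
110xxxxx -> Class C (192-223)
Class C, default mask 255.255.255.0 (/24)


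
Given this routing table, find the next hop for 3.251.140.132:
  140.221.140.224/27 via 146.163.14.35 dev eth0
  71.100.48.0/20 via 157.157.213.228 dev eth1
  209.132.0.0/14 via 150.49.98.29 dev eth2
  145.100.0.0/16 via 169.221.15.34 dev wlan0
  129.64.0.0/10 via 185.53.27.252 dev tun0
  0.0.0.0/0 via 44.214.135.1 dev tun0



Longest prefix match for 3.251.140.132:
  /27 140.221.140.224: no
  /20 71.100.48.0: no
  /14 209.132.0.0: no
  /16 145.100.0.0: no
  /10 129.64.0.0: no
  /0 0.0.0.0: MATCH
Selected: next-hop 44.214.135.1 via tun0 (matched /0)


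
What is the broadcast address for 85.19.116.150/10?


Network: 85.0.0.0/10
Host bits = 22
Set all host bits to 1:
Broadcast: 85.63.255.255


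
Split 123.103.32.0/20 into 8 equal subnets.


New prefix = 20 + 3 = 23
Each subnet has 512 addresses
  123.103.32.0/23
  123.103.34.0/23
  123.103.36.0/23
  123.103.38.0/23
  123.103.40.0/23
  123.103.42.0/23
  123.103.44.0/23
  123.103.46.0/23
Subnets: 123.103.32.0/23, 123.103.34.0/23, 123.103.36.0/23, 123.103.38.0/23, 123.103.40.0/23, 123.103.42.0/23, 123.103.44.0/23, 123.103.46.0/23


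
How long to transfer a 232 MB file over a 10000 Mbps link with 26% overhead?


Effective throughput = 10000 * (1 - 26/100) = 7400 Mbps
File size in Mb = 232 * 8 = 1856 Mb
Time = 1856 / 7400
Time = 0.2508 seconds


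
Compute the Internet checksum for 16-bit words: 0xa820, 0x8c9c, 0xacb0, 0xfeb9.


Sum all words (with carry folding):
+ 0xa820 = 0xa820
+ 0x8c9c = 0x34bd
+ 0xacb0 = 0xe16d
+ 0xfeb9 = 0xe027
One's complement: ~0xe027
Checksum = 0x1fd8


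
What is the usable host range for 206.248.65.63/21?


Network: 206.248.64.0
Broadcast: 206.248.71.255
First usable = network + 1
Last usable = broadcast - 1
Range: 206.248.64.1 to 206.248.71.254


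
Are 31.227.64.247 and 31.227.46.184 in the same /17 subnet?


Mask: 255.255.128.0
31.227.64.247 AND mask = 31.227.0.0
31.227.46.184 AND mask = 31.227.0.0
Yes, same subnet (31.227.0.0)


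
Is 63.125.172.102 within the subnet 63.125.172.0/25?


Subnet network: 63.125.172.0
Test IP AND mask: 63.125.172.0
Yes, 63.125.172.102 is in 63.125.172.0/25


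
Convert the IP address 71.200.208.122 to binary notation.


71 = 01000111
200 = 11001000
208 = 11010000
122 = 01111010
Binary: 01000111.11001000.11010000.01111010


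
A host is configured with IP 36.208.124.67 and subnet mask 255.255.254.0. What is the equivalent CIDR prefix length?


Binary: 11111111.11111111.11111110.00000000
Count leading 1s
Prefix: /23


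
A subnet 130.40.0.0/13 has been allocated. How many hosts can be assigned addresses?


Host bits = 32 - 13 = 19
Total addresses = 2^19 = 524288
Usable = total - 2 (network and broadcast)
Usable hosts: 524286


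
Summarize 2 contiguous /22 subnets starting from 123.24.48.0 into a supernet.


Original prefix: /22
Number of subnets: 2 = 2^1
New prefix = 22 - 1 = 21
Supernet: 123.24.48.0/21


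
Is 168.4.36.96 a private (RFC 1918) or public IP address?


RFC 1918 private ranges:
  10.0.0.0/8 (10.0.0.0 - 10.255.255.255)
  172.16.0.0/12 (172.16.0.0 - 172.31.255.255)
  192.168.0.0/16 (192.168.0.0 - 192.168.255.255)
Public (not in any RFC 1918 range)


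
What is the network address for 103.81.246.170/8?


IP:   01100111.01010001.11110110.10101010
Mask: 11111111.00000000.00000000.00000000
AND operation:
Net:  01100111.00000000.00000000.00000000
Network: 103.0.0.0/8


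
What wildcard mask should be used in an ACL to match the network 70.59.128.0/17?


Subnet mask: 255.255.128.0
Wildcard = 255.255.255.255 - subnet mask
255 - 255 = 0
255 - 255 = 0
255 - 128 = 127
255 - 0 = 255
Wildcard: 0.0.127.255


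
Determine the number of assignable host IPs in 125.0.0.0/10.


Host bits = 32 - 10 = 22
Total addresses = 2^22 = 4194304
Usable = total - 2 (network and broadcast)
Usable hosts: 4194302


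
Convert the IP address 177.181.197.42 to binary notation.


177 = 10110001
181 = 10110101
197 = 11000101
42 = 00101010
Binary: 10110001.10110101.11000101.00101010


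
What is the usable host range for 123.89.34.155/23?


Network: 123.89.34.0
Broadcast: 123.89.35.255
First usable = network + 1
Last usable = broadcast - 1
Range: 123.89.34.1 to 123.89.35.254


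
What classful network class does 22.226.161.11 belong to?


First octet: 22
Binary: 00010110
0xxxxxxx -> Class A (1-126)
Class A, default mask 255.0.0.0 (/8)


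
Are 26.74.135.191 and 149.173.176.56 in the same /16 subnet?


Mask: 255.255.0.0
26.74.135.191 AND mask = 26.74.0.0
149.173.176.56 AND mask = 149.173.0.0
No, different subnets (26.74.0.0 vs 149.173.0.0)


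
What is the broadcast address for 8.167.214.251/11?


Network: 8.160.0.0/11
Host bits = 21
Set all host bits to 1:
Broadcast: 8.191.255.255


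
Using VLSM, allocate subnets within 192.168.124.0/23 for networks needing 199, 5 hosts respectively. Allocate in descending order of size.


199 hosts -> /24 (254 usable): 192.168.124.0/24
5 hosts -> /29 (6 usable): 192.168.125.0/29
Allocation: 192.168.124.0/24 (199 hosts, 254 usable); 192.168.125.0/29 (5 hosts, 6 usable)


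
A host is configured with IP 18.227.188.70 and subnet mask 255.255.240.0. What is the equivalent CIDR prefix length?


Binary: 11111111.11111111.11110000.00000000
Count leading 1s
Prefix: /20


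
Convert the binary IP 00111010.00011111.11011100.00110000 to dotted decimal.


00111010 = 58
00011111 = 31
11011100 = 220
00110000 = 48
IP: 58.31.220.48


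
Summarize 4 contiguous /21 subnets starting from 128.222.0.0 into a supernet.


Original prefix: /21
Number of subnets: 4 = 2^2
New prefix = 21 - 2 = 19
Supernet: 128.222.0.0/19


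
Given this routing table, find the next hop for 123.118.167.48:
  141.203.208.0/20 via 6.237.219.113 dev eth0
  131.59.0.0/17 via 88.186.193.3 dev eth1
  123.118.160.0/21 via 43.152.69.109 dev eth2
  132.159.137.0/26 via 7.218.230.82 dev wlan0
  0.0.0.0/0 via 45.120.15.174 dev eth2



Longest prefix match for 123.118.167.48:
  /20 141.203.208.0: no
  /17 131.59.0.0: no
  /21 123.118.160.0: MATCH
  /26 132.159.137.0: no
  /0 0.0.0.0: MATCH
Selected: next-hop 43.152.69.109 via eth2 (matched /21)


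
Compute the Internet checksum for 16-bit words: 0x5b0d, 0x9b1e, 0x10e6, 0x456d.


Sum all words (with carry folding):
+ 0x5b0d = 0x5b0d
+ 0x9b1e = 0xf62b
+ 0x10e6 = 0x0712
+ 0x456d = 0x4c7f
One's complement: ~0x4c7f
Checksum = 0xb380


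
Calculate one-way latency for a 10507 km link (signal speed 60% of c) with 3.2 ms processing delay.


Speed = 0.6 * 3e5 km/s = 180000 km/s
Propagation delay = 10507 / 180000 = 0.0584 s = 58.3722 ms
Processing delay = 3.2 ms
Total one-way latency = 61.5722 ms


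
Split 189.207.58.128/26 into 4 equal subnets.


New prefix = 26 + 2 = 28
Each subnet has 16 addresses
  189.207.58.128/28
  189.207.58.144/28
  189.207.58.160/28
  189.207.58.176/28
Subnets: 189.207.58.128/28, 189.207.58.144/28, 189.207.58.160/28, 189.207.58.176/28


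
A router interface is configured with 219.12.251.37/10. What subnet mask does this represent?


/10 means 10 network bits, 22 host bits
Binary: 11111111110000000000000000000000
Mask: 255.192.0.0


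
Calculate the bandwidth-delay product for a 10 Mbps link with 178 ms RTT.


BDP = bandwidth * RTT
= 10 Mbps * 178 ms
= 10 * 1e6 * 178 / 1000 bits
= 1780000 bits
= 222500 bytes
= 217.2852 KB
BDP = 1780000 bits (222500 bytes)


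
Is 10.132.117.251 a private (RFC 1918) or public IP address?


RFC 1918 private ranges:
  10.0.0.0/8 (10.0.0.0 - 10.255.255.255)
  172.16.0.0/12 (172.16.0.0 - 172.31.255.255)
  192.168.0.0/16 (192.168.0.0 - 192.168.255.255)
Private (in 10.0.0.0/8)


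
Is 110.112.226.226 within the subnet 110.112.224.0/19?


Subnet network: 110.112.224.0
Test IP AND mask: 110.112.224.0
Yes, 110.112.226.226 is in 110.112.224.0/19


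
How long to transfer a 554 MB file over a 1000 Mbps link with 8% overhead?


Effective throughput = 1000 * (1 - 8/100) = 920 Mbps
File size in Mb = 554 * 8 = 4432 Mb
Time = 4432 / 920
Time = 4.8174 seconds


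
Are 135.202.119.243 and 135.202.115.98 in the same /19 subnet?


Mask: 255.255.224.0
135.202.119.243 AND mask = 135.202.96.0
135.202.115.98 AND mask = 135.202.96.0
Yes, same subnet (135.202.96.0)


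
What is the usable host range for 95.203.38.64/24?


Network: 95.203.38.0
Broadcast: 95.203.38.255
First usable = network + 1
Last usable = broadcast - 1
Range: 95.203.38.1 to 95.203.38.254


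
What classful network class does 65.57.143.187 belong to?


First octet: 65
Binary: 01000001
0xxxxxxx -> Class A (1-126)
Class A, default mask 255.0.0.0 (/8)


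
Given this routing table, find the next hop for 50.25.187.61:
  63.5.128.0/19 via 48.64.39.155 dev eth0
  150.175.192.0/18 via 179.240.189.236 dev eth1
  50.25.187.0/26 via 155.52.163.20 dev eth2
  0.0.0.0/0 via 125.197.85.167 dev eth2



Longest prefix match for 50.25.187.61:
  /19 63.5.128.0: no
  /18 150.175.192.0: no
  /26 50.25.187.0: MATCH
  /0 0.0.0.0: MATCH
Selected: next-hop 155.52.163.20 via eth2 (matched /26)


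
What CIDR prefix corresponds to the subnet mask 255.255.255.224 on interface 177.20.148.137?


Binary: 11111111.11111111.11111111.11100000
Count leading 1s
Prefix: /27


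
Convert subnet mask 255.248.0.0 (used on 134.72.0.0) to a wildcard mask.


Subnet mask: 255.248.0.0
Wildcard = 255.255.255.255 - subnet mask
255 - 255 = 0
255 - 248 = 7
255 - 0 = 255
255 - 0 = 255
Wildcard: 0.7.255.255


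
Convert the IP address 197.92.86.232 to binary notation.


197 = 11000101
92 = 01011100
86 = 01010110
232 = 11101000
Binary: 11000101.01011100.01010110.11101000


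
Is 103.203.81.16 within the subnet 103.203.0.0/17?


Subnet network: 103.203.0.0
Test IP AND mask: 103.203.0.0
Yes, 103.203.81.16 is in 103.203.0.0/17


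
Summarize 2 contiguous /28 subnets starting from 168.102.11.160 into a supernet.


Original prefix: /28
Number of subnets: 2 = 2^1
New prefix = 28 - 1 = 27
Supernet: 168.102.11.160/27


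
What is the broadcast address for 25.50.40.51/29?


Network: 25.50.40.48/29
Host bits = 3
Set all host bits to 1:
Broadcast: 25.50.40.55


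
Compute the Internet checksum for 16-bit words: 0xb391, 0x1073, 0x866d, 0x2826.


Sum all words (with carry folding):
+ 0xb391 = 0xb391
+ 0x1073 = 0xc404
+ 0x866d = 0x4a72
+ 0x2826 = 0x7298
One's complement: ~0x7298
Checksum = 0x8d67


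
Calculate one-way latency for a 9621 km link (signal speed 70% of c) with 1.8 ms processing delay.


Speed = 0.7 * 3e5 km/s = 210000 km/s
Propagation delay = 9621 / 210000 = 0.0458 s = 45.8143 ms
Processing delay = 1.8 ms
Total one-way latency = 47.6143 ms


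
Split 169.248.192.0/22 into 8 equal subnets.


New prefix = 22 + 3 = 25
Each subnet has 128 addresses
  169.248.192.0/25
  169.248.192.128/25
  169.248.193.0/25
  169.248.193.128/25
  169.248.194.0/25
  169.248.194.128/25
  169.248.195.0/25
  169.248.195.128/25
Subnets: 169.248.192.0/25, 169.248.192.128/25, 169.248.193.0/25, 169.248.193.128/25, 169.248.194.0/25, 169.248.194.128/25, 169.248.195.0/25, 169.248.195.128/25


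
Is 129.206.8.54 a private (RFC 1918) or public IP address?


RFC 1918 private ranges:
  10.0.0.0/8 (10.0.0.0 - 10.255.255.255)
  172.16.0.0/12 (172.16.0.0 - 172.31.255.255)
  192.168.0.0/16 (192.168.0.0 - 192.168.255.255)
Public (not in any RFC 1918 range)


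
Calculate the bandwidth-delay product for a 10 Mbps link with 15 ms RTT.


BDP = bandwidth * RTT
= 10 Mbps * 15 ms
= 10 * 1e6 * 15 / 1000 bits
= 150000 bits
= 18750 bytes
= 18.3105 KB
BDP = 150000 bits (18750 bytes)


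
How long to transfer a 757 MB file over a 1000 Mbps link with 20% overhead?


Effective throughput = 1000 * (1 - 20/100) = 800 Mbps
File size in Mb = 757 * 8 = 6056 Mb
Time = 6056 / 800
Time = 7.57 seconds


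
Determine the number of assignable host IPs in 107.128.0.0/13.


Host bits = 32 - 13 = 19
Total addresses = 2^19 = 524288
Usable = total - 2 (network and broadcast)
Usable hosts: 524286


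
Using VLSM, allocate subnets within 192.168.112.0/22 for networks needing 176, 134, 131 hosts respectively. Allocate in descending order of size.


176 hosts -> /24 (254 usable): 192.168.112.0/24
134 hosts -> /24 (254 usable): 192.168.113.0/24
131 hosts -> /24 (254 usable): 192.168.114.0/24
Allocation: 192.168.112.0/24 (176 hosts, 254 usable); 192.168.113.0/24 (134 hosts, 254 usable); 192.168.114.0/24 (131 hosts, 254 usable)


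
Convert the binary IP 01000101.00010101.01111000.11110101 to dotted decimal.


01000101 = 69
00010101 = 21
01111000 = 120
11110101 = 245
IP: 69.21.120.245


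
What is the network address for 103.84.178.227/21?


IP:   01100111.01010100.10110010.11100011
Mask: 11111111.11111111.11111000.00000000
AND operation:
Net:  01100111.01010100.10110000.00000000
Network: 103.84.176.0/21


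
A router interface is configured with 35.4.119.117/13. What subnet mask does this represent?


/13 means 13 network bits, 19 host bits
Binary: 11111111111110000000000000000000
Mask: 255.248.0.0


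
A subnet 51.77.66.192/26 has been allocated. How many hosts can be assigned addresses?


Host bits = 32 - 26 = 6
Total addresses = 2^6 = 64
Usable = total - 2 (network and broadcast)
Usable hosts: 62


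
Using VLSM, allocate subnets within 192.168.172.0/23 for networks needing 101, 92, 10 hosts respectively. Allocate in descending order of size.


101 hosts -> /25 (126 usable): 192.168.172.0/25
92 hosts -> /25 (126 usable): 192.168.172.128/25
10 hosts -> /28 (14 usable): 192.168.173.0/28
Allocation: 192.168.172.0/25 (101 hosts, 126 usable); 192.168.172.128/25 (92 hosts, 126 usable); 192.168.173.0/28 (10 hosts, 14 usable)


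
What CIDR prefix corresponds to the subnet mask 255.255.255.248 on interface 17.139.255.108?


Binary: 11111111.11111111.11111111.11111000
Count leading 1s
Prefix: /29


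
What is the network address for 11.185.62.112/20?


IP:   00001011.10111001.00111110.01110000
Mask: 11111111.11111111.11110000.00000000
AND operation:
Net:  00001011.10111001.00110000.00000000
Network: 11.185.48.0/20


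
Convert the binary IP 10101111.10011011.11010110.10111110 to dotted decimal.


10101111 = 175
10011011 = 155
11010110 = 214
10111110 = 190
IP: 175.155.214.190


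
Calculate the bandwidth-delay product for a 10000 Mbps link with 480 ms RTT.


BDP = bandwidth * RTT
= 10000 Mbps * 480 ms
= 10000 * 1e6 * 480 / 1000 bits
= 4800000000 bits
= 600000000 bytes
= 585937.5 KB
BDP = 4800000000 bits (600000000 bytes)


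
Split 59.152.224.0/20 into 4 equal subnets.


New prefix = 20 + 2 = 22
Each subnet has 1024 addresses
  59.152.224.0/22
  59.152.228.0/22
  59.152.232.0/22
  59.152.236.0/22
Subnets: 59.152.224.0/22, 59.152.228.0/22, 59.152.232.0/22, 59.152.236.0/22


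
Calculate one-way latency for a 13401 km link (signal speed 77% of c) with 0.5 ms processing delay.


Speed = 0.77 * 3e5 km/s = 231000 km/s
Propagation delay = 13401 / 231000 = 0.058 s = 58.013 ms
Processing delay = 0.5 ms
Total one-way latency = 58.513 ms


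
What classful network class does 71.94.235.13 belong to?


First octet: 71
Binary: 01000111
0xxxxxxx -> Class A (1-126)
Class A, default mask 255.0.0.0 (/8)


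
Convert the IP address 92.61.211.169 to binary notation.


92 = 01011100
61 = 00111101
211 = 11010011
169 = 10101001
Binary: 01011100.00111101.11010011.10101001


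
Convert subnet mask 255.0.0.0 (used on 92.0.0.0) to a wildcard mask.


Subnet mask: 255.0.0.0
Wildcard = 255.255.255.255 - subnet mask
255 - 255 = 0
255 - 0 = 255
255 - 0 = 255
255 - 0 = 255
Wildcard: 0.255.255.255


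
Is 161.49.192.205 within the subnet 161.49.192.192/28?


Subnet network: 161.49.192.192
Test IP AND mask: 161.49.192.192
Yes, 161.49.192.205 is in 161.49.192.192/28


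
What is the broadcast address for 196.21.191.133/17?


Network: 196.21.128.0/17
Host bits = 15
Set all host bits to 1:
Broadcast: 196.21.255.255


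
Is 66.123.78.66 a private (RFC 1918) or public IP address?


RFC 1918 private ranges:
  10.0.0.0/8 (10.0.0.0 - 10.255.255.255)
  172.16.0.0/12 (172.16.0.0 - 172.31.255.255)
  192.168.0.0/16 (192.168.0.0 - 192.168.255.255)
Public (not in any RFC 1918 range)


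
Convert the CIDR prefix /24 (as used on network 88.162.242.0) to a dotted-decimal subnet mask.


/24 means 24 network bits, 8 host bits
Binary: 11111111111111111111111100000000
Mask: 255.255.255.0


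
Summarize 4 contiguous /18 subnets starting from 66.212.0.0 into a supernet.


Original prefix: /18
Number of subnets: 4 = 2^2
New prefix = 18 - 2 = 16
Supernet: 66.212.0.0/16


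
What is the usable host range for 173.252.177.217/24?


Network: 173.252.177.0
Broadcast: 173.252.177.255
First usable = network + 1
Last usable = broadcast - 1
Range: 173.252.177.1 to 173.252.177.254


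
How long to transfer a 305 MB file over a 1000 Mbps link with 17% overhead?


Effective throughput = 1000 * (1 - 17/100) = 830 Mbps
File size in Mb = 305 * 8 = 2440 Mb
Time = 2440 / 830
Time = 2.9398 seconds


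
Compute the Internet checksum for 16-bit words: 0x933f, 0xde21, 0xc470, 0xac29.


Sum all words (with carry folding):
+ 0x933f = 0x933f
+ 0xde21 = 0x7161
+ 0xc470 = 0x35d2
+ 0xac29 = 0xe1fb
One's complement: ~0xe1fb
Checksum = 0x1e04


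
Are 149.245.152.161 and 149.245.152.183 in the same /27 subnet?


Mask: 255.255.255.224
149.245.152.161 AND mask = 149.245.152.160
149.245.152.183 AND mask = 149.245.152.160
Yes, same subnet (149.245.152.160)


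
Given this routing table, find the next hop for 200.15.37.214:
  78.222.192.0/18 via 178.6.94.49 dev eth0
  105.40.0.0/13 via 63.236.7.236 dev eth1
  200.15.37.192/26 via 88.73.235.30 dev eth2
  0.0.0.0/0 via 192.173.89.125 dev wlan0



Longest prefix match for 200.15.37.214:
  /18 78.222.192.0: no
  /13 105.40.0.0: no
  /26 200.15.37.192: MATCH
  /0 0.0.0.0: MATCH
Selected: next-hop 88.73.235.30 via eth2 (matched /26)


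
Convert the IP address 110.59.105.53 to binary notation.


110 = 01101110
59 = 00111011
105 = 01101001
53 = 00110101
Binary: 01101110.00111011.01101001.00110101


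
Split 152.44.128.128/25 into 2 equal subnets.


New prefix = 25 + 1 = 26
Each subnet has 64 addresses
  152.44.128.128/26
  152.44.128.192/26
Subnets: 152.44.128.128/26, 152.44.128.192/26


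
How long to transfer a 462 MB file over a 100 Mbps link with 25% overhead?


Effective throughput = 100 * (1 - 25/100) = 75 Mbps
File size in Mb = 462 * 8 = 3696 Mb
Time = 3696 / 75
Time = 49.28 seconds


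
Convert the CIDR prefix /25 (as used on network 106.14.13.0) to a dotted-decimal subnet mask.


/25 means 25 network bits, 7 host bits
Binary: 11111111111111111111111110000000
Mask: 255.255.255.128


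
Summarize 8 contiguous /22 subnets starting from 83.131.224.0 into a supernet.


Original prefix: /22
Number of subnets: 8 = 2^3
New prefix = 22 - 3 = 19
Supernet: 83.131.224.0/19


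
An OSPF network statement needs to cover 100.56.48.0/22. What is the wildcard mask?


Subnet mask: 255.255.252.0
Wildcard = 255.255.255.255 - subnet mask
255 - 255 = 0
255 - 255 = 0
255 - 252 = 3
255 - 0 = 255
Wildcard: 0.0.3.255


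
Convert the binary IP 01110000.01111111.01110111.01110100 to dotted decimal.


01110000 = 112
01111111 = 127
01110111 = 119
01110100 = 116
IP: 112.127.119.116


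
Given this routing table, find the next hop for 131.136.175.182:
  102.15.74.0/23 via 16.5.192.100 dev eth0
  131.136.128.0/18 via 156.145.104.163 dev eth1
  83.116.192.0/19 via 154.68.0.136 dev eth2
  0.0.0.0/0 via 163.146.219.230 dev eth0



Longest prefix match for 131.136.175.182:
  /23 102.15.74.0: no
  /18 131.136.128.0: MATCH
  /19 83.116.192.0: no
  /0 0.0.0.0: MATCH
Selected: next-hop 156.145.104.163 via eth1 (matched /18)


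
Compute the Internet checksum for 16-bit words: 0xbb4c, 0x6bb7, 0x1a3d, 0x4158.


Sum all words (with carry folding):
+ 0xbb4c = 0xbb4c
+ 0x6bb7 = 0x2704
+ 0x1a3d = 0x4141
+ 0x4158 = 0x8299
One's complement: ~0x8299
Checksum = 0x7d66


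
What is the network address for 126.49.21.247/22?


IP:   01111110.00110001.00010101.11110111
Mask: 11111111.11111111.11111100.00000000
AND operation:
Net:  01111110.00110001.00010100.00000000
Network: 126.49.20.0/22


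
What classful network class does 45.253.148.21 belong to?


First octet: 45
Binary: 00101101
0xxxxxxx -> Class A (1-126)
Class A, default mask 255.0.0.0 (/8)


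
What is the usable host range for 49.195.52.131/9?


Network: 49.128.0.0
Broadcast: 49.255.255.255
First usable = network + 1
Last usable = broadcast - 1
Range: 49.128.0.1 to 49.255.255.254


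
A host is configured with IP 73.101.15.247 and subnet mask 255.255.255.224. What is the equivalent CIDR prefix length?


Binary: 11111111.11111111.11111111.11100000
Count leading 1s
Prefix: /27


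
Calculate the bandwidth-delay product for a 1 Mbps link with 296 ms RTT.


BDP = bandwidth * RTT
= 1 Mbps * 296 ms
= 1 * 1e6 * 296 / 1000 bits
= 296000 bits
= 37000 bytes
= 36.1328 KB
BDP = 296000 bits (37000 bytes)


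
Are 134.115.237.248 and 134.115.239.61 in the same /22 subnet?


Mask: 255.255.252.0
134.115.237.248 AND mask = 134.115.236.0
134.115.239.61 AND mask = 134.115.236.0
Yes, same subnet (134.115.236.0)


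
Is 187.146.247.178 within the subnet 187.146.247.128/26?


Subnet network: 187.146.247.128
Test IP AND mask: 187.146.247.128
Yes, 187.146.247.178 is in 187.146.247.128/26


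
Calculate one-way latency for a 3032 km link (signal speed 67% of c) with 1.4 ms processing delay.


Speed = 0.67 * 3e5 km/s = 201000 km/s
Propagation delay = 3032 / 201000 = 0.0151 s = 15.0846 ms
Processing delay = 1.4 ms
Total one-way latency = 16.4846 ms


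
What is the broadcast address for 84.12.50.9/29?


Network: 84.12.50.8/29
Host bits = 3
Set all host bits to 1:
Broadcast: 84.12.50.15


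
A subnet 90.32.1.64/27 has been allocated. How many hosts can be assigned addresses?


Host bits = 32 - 27 = 5
Total addresses = 2^5 = 32
Usable = total - 2 (network and broadcast)
Usable hosts: 30


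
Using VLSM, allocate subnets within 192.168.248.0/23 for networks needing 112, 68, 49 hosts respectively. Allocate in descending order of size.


112 hosts -> /25 (126 usable): 192.168.248.0/25
68 hosts -> /25 (126 usable): 192.168.248.128/25
49 hosts -> /26 (62 usable): 192.168.249.0/26
Allocation: 192.168.248.0/25 (112 hosts, 126 usable); 192.168.248.128/25 (68 hosts, 126 usable); 192.168.249.0/26 (49 hosts, 62 usable)


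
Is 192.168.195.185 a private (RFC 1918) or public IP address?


RFC 1918 private ranges:
  10.0.0.0/8 (10.0.0.0 - 10.255.255.255)
  172.16.0.0/12 (172.16.0.0 - 172.31.255.255)
  192.168.0.0/16 (192.168.0.0 - 192.168.255.255)
Private (in 192.168.0.0/16)


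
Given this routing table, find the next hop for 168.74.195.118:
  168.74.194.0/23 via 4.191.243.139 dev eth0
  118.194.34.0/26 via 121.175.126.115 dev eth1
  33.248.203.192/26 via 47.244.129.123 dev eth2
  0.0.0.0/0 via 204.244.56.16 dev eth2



Longest prefix match for 168.74.195.118:
  /23 168.74.194.0: MATCH
  /26 118.194.34.0: no
  /26 33.248.203.192: no
  /0 0.0.0.0: MATCH
Selected: next-hop 4.191.243.139 via eth0 (matched /23)


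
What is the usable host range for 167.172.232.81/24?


Network: 167.172.232.0
Broadcast: 167.172.232.255
First usable = network + 1
Last usable = broadcast - 1
Range: 167.172.232.1 to 167.172.232.254


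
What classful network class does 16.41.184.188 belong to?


First octet: 16
Binary: 00010000
0xxxxxxx -> Class A (1-126)
Class A, default mask 255.0.0.0 (/8)


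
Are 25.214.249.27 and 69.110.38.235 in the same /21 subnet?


Mask: 255.255.248.0
25.214.249.27 AND mask = 25.214.248.0
69.110.38.235 AND mask = 69.110.32.0
No, different subnets (25.214.248.0 vs 69.110.32.0)


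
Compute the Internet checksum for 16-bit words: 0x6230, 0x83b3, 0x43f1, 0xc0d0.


Sum all words (with carry folding):
+ 0x6230 = 0x6230
+ 0x83b3 = 0xe5e3
+ 0x43f1 = 0x29d5
+ 0xc0d0 = 0xeaa5
One's complement: ~0xeaa5
Checksum = 0x155a


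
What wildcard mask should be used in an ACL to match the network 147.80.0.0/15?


Subnet mask: 255.254.0.0
Wildcard = 255.255.255.255 - subnet mask
255 - 255 = 0
255 - 254 = 1
255 - 0 = 255
255 - 0 = 255
Wildcard: 0.1.255.255


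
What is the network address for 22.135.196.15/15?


IP:   00010110.10000111.11000100.00001111
Mask: 11111111.11111110.00000000.00000000
AND operation:
Net:  00010110.10000110.00000000.00000000
Network: 22.134.0.0/15


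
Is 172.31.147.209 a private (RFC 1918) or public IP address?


RFC 1918 private ranges:
  10.0.0.0/8 (10.0.0.0 - 10.255.255.255)
  172.16.0.0/12 (172.16.0.0 - 172.31.255.255)
  192.168.0.0/16 (192.168.0.0 - 192.168.255.255)
Private (in 172.16.0.0/12)


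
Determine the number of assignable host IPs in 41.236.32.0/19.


Host bits = 32 - 19 = 13
Total addresses = 2^13 = 8192
Usable = total - 2 (network and broadcast)
Usable hosts: 8190


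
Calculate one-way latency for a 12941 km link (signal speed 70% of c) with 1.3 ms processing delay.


Speed = 0.7 * 3e5 km/s = 210000 km/s
Propagation delay = 12941 / 210000 = 0.0616 s = 61.6238 ms
Processing delay = 1.3 ms
Total one-way latency = 62.9238 ms


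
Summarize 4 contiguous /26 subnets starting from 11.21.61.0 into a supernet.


Original prefix: /26
Number of subnets: 4 = 2^2
New prefix = 26 - 2 = 24
Supernet: 11.21.61.0/24


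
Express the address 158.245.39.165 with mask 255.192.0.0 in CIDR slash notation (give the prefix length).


Binary: 11111111.11000000.00000000.00000000
Count leading 1s
Prefix: /10


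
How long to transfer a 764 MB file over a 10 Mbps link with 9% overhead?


Effective throughput = 10 * (1 - 9/100) = 9.1 Mbps
File size in Mb = 764 * 8 = 6112 Mb
Time = 6112 / 9.1
Time = 671.6484 seconds


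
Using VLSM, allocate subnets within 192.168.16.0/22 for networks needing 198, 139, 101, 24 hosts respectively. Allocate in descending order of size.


198 hosts -> /24 (254 usable): 192.168.16.0/24
139 hosts -> /24 (254 usable): 192.168.17.0/24
101 hosts -> /25 (126 usable): 192.168.18.0/25
24 hosts -> /27 (30 usable): 192.168.18.128/27
Allocation: 192.168.16.0/24 (198 hosts, 254 usable); 192.168.17.0/24 (139 hosts, 254 usable); 192.168.18.0/25 (101 hosts, 126 usable); 192.168.18.128/27 (24 hosts, 30 usable)


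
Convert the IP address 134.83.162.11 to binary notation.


134 = 10000110
83 = 01010011
162 = 10100010
11 = 00001011
Binary: 10000110.01010011.10100010.00001011


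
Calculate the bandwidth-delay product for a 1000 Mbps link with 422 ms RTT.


BDP = bandwidth * RTT
= 1000 Mbps * 422 ms
= 1000 * 1e6 * 422 / 1000 bits
= 422000000 bits
= 52750000 bytes
= 51513.6719 KB
BDP = 422000000 bits (52750000 bytes)


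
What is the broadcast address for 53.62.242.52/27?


Network: 53.62.242.32/27
Host bits = 5
Set all host bits to 1:
Broadcast: 53.62.242.63


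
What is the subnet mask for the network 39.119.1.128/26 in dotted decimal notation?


/26 means 26 network bits, 6 host bits
Binary: 11111111111111111111111111000000
Mask: 255.255.255.192


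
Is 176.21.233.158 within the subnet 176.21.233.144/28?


Subnet network: 176.21.233.144
Test IP AND mask: 176.21.233.144
Yes, 176.21.233.158 is in 176.21.233.144/28


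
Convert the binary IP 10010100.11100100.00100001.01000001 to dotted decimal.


10010100 = 148
11100100 = 228
00100001 = 33
01000001 = 65
IP: 148.228.33.65


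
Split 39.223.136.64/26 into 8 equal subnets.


New prefix = 26 + 3 = 29
Each subnet has 8 addresses
  39.223.136.64/29
  39.223.136.72/29
  39.223.136.80/29
  39.223.136.88/29
  39.223.136.96/29
  39.223.136.104/29
  39.223.136.112/29
  39.223.136.120/29
Subnets: 39.223.136.64/29, 39.223.136.72/29, 39.223.136.80/29, 39.223.136.88/29, 39.223.136.96/29, 39.223.136.104/29, 39.223.136.112/29, 39.223.136.120/29


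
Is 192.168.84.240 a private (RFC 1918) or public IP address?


RFC 1918 private ranges:
  10.0.0.0/8 (10.0.0.0 - 10.255.255.255)
  172.16.0.0/12 (172.16.0.0 - 172.31.255.255)
  192.168.0.0/16 (192.168.0.0 - 192.168.255.255)
Private (in 192.168.0.0/16)


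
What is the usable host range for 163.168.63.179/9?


Network: 163.128.0.0
Broadcast: 163.255.255.255
First usable = network + 1
Last usable = broadcast - 1
Range: 163.128.0.1 to 163.255.255.254


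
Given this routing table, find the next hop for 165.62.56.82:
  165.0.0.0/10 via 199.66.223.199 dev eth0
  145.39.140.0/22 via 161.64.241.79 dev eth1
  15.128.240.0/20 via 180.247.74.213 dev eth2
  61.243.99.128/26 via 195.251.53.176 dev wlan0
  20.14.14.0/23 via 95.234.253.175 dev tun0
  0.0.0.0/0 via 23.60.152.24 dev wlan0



Longest prefix match for 165.62.56.82:
  /10 165.0.0.0: MATCH
  /22 145.39.140.0: no
  /20 15.128.240.0: no
  /26 61.243.99.128: no
  /23 20.14.14.0: no
  /0 0.0.0.0: MATCH
Selected: next-hop 199.66.223.199 via eth0 (matched /10)


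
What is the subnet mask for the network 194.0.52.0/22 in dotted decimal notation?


/22 means 22 network bits, 10 host bits
Binary: 11111111111111111111110000000000
Mask: 255.255.252.0


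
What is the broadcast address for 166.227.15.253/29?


Network: 166.227.15.248/29
Host bits = 3
Set all host bits to 1:
Broadcast: 166.227.15.255


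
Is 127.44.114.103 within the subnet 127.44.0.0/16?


Subnet network: 127.44.0.0
Test IP AND mask: 127.44.0.0
Yes, 127.44.114.103 is in 127.44.0.0/16


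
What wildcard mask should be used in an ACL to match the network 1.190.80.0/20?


Subnet mask: 255.255.240.0
Wildcard = 255.255.255.255 - subnet mask
255 - 255 = 0
255 - 255 = 0
255 - 240 = 15
255 - 0 = 255
Wildcard: 0.0.15.255
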